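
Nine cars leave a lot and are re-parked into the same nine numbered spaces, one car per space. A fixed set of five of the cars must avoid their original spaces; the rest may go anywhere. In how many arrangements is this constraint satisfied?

205056

Let A_j be the event that the j-th constrained one is fixed. By inclusion-exclusion over the 5 events:
Σ_{j=0}^{5} (-1)^j C(5,j)(9-j)!
= C(5,0)·9! - C(5,1)·8! + C(5,2)·7! - C(5,3)·6! + C(5,4)·5! - C(5,5)·4!
= 362880 - 201600 + 50400 - 7200 + 600 - 24
= 205056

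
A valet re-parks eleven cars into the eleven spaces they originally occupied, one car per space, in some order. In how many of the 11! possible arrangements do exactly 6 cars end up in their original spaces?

20328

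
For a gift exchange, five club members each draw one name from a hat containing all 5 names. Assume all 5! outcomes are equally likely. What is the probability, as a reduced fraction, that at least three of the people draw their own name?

11/120

Favorable outcomes: Σ_{i≥3} C(5,i)·!(5-i) = 10·1 + 5·0 + 1·1 = 11.
Total outcomes: 5! = 120.
Probability = 11/120 = 11/120.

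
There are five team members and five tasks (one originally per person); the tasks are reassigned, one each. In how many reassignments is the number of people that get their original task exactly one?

Choose which one of the 5 is fixed: C(5,1) = 5.
The remaining 4 must be deranged: !4 = 9.
Total: 5 × 9 = 45.

45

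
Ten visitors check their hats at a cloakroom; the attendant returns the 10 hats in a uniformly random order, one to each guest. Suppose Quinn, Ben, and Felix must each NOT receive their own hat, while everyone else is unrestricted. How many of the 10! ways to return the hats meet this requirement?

Let A_j be the event that the j-th constrained one is fixed. By inclusion-exclusion over the 3 events:
Σ_{j=0}^{3} (-1)^j C(3,j)(10-j)!
= C(3,0)·10! - C(3,1)·9! + C(3,2)·8! - C(3,3)·7!
= 3628800 - 1088640 + 120960 - 5040
= 2656080

2656080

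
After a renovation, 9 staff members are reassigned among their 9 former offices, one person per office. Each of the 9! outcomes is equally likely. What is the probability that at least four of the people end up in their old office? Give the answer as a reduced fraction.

6883/362880

Favorable outcomes: Σ_{i≥4} C(9,i)·!(9-i) = 126·44 + 126·9 + 84·2 + 36·1 + 9·0 + 1·1 = 6883.
Total outcomes: 9! = 362880.
Probability = 6883/362880 = 6883/362880.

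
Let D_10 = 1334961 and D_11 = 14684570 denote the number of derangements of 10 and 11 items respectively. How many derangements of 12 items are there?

D_12 = (12-1)·(D_11 + D_10) = 11·(14684570 + 1334961) = 11·16019531 = 176214841.

176214841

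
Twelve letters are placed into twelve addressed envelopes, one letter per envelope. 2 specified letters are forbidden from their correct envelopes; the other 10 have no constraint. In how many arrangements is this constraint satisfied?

402796800

Inclusion-exclusion on the 2 forbidden self-matches:
Σ_{j=0}^{2} (-1)^j C(2,j)(12-j)!
= C(2,0)·12! - C(2,1)·11! + C(2,2)·10!
= 479001600 - 79833600 + 3628800
= 402796800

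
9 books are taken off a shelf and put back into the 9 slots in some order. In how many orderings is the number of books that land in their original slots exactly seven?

36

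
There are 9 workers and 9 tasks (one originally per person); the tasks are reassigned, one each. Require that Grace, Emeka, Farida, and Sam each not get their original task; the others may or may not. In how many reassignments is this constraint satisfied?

229080

Inclusion-exclusion on the 4 forbidden self-matches:
Σ_{j=0}^{4} (-1)^j C(4,j)(9-j)!
= C(4,0)·9! - C(4,1)·8! + C(4,2)·7! - C(4,3)·6! + C(4,4)·5!
= 362880 - 161280 + 30240 - 2880 + 120
= 229080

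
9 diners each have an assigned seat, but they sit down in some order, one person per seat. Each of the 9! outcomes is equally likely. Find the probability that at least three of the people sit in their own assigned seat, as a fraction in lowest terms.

29143/362880

Favorable outcomes: Σ_{i≥3} C(9,i)·!(9-i) = 84·265 + 126·44 + 126·9 + 84·2 + 36·1 + 9·0 + 1·1 = 29143.
Total outcomes: 9! = 362880.
Probability = 29143/362880 = 29143/362880.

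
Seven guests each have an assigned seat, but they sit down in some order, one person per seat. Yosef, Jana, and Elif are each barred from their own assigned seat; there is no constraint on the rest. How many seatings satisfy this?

Let A_j be the event that the j-th constrained one is fixed. By inclusion-exclusion over the 3 events:
Σ_{j=0}^{3} (-1)^j C(3,j)(7-j)!
= C(3,0)·7! - C(3,1)·6! + C(3,2)·5! - C(3,3)·4!
= 5040 - 2160 + 360 - 24
= 3216

3216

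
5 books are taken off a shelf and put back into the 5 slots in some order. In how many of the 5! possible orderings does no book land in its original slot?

Recurrence: !5 = 5·!4 + (-1)^5.
!5 = 5·9 - 1 = 44

44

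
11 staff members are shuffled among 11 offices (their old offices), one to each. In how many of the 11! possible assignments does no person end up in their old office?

14684570

The subfactorial !11 = [11!/e] (nearest integer).
11! = 39916800, and 39916800/e ≈ 14684570.08, so !11 = 14684570.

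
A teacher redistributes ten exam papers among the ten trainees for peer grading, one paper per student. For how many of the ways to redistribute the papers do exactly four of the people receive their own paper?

55650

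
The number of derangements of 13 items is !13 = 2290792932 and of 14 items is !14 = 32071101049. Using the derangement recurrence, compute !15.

481066515734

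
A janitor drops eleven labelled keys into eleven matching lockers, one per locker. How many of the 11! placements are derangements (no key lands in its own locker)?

14684570

By inclusion-exclusion, !11 = Σ (-1)^k · 11!/k! for k=0..11
= 11! - 11!/1! + 11!/2! - 11!/3! + 11!/4! - 11!/5! + 11!/6! - 11!/7! + 11!/8! - 11!/9! + 11!/10! - 11!/11!
= 39916800 - 39916800 + 19958400 - 6652800 + 1663200 - 332640 + 55440 - 7920 + 990 - 110 + 11 - 1
= 14684570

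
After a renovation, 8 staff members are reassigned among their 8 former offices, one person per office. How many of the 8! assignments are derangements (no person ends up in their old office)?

By inclusion-exclusion, !8 = Σ (-1)^k · 8!/k! for k=0..8
= 8! - 8!/1! + 8!/2! - 8!/3! + 8!/4! - 8!/5! + 8!/6! - 8!/7! + 8!/8!
= 40320 - 40320 + 20160 - 6720 + 1680 - 336 + 56 - 8 + 1
= 14833

14833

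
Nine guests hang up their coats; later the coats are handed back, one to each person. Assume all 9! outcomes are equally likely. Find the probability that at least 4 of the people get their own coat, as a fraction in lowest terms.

Favorable outcomes: Σ_{i≥4} C(9,i)·!(9-i) = 126·44 + 126·9 + 84·2 + 36·1 + 9·0 + 1·1 = 6883.
Total outcomes: 9! = 362880.
Probability = 6883/362880 = 6883/362880.

6883/362880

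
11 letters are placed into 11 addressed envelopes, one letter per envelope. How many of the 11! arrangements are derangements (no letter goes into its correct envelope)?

Use !n = (n-1)(!(n-1) + !(n-2)).
!11 = 10·(1334961 + 133496) = 10·1468457 = 14684570

14684570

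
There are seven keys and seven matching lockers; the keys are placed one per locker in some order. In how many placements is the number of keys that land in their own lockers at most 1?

3709

# with exactly i fixed is C(7,i)·!(7-i); sum over i=0..1:
  i=0: C(7,0)·!7 = 1·1854 = 1854
  i=1: C(7,1)·!6 = 7·265 = 1855
Total = 3709.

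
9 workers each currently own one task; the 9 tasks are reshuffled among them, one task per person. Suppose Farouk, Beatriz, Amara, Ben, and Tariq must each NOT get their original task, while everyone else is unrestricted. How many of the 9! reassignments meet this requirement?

Let A_j be the event that the j-th constrained one is fixed. By inclusion-exclusion over the 5 events:
Σ_{j=0}^{5} (-1)^j C(5,j)(9-j)!
= C(5,0)·9! - C(5,1)·8! + C(5,2)·7! - C(5,3)·6! + C(5,4)·5! - C(5,5)·4!
= 362880 - 201600 + 50400 - 7200 + 600 - 24
= 205056

205056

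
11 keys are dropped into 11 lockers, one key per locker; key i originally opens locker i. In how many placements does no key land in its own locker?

The number of derangements of 11 is !11 = Σ_{k=0}^{11} (-1)^k·11!/k!
= 11! - 11!/1! + 11!/2! - 11!/3! + 11!/4! - 11!/5! + 11!/6! - 11!/7! + 11!/8! - 11!/9! + 11!/10! - 11!/11!
= 39916800 - 39916800 + 19958400 - 6652800 + 1663200 - 332640 + 55440 - 7920 + 990 - 110 + 11 - 1
= 14684570

14684570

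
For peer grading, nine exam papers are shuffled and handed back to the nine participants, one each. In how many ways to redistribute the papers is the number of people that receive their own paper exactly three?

22260

Choose which 3 of the 9 are fixed: C(9,3) = 84.
The remaining 6 must be deranged: !6 = 265.
Total: 84 × 265 = 22260.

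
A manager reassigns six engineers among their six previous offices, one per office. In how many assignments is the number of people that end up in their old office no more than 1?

Sum C(6,i)·!(6-i) for i = 0..1:
  i=0: C(6,0)·!6 = 1·265 = 265
  i=1: C(6,1)·!5 = 6·44 = 264
Total = 529.

529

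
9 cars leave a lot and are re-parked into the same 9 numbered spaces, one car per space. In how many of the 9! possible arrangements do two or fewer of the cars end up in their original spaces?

Sum C(9,i)·!(9-i) for i = 0..2:
  i=0: C(9,0)·!9 = 1·133496 = 133496
  i=1: C(9,1)·!8 = 9·14833 = 133497
  i=2: C(9,2)·!7 = 36·1854 = 66744
Total = 333737.

333737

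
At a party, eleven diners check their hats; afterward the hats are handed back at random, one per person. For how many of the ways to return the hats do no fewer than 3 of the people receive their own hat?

3205379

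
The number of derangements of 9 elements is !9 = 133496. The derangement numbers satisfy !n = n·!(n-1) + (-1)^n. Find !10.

!10 = 10·133496 + 1 = 1334961.

1334961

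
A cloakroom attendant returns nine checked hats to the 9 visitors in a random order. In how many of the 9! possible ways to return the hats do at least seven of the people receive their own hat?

37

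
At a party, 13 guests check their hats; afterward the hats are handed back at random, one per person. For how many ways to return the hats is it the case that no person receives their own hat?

By inclusion-exclusion, !13 = Σ (-1)^k · 13!/k! for k=0..13
= 13! - 13!/1! + 13!/2! - 13!/3! + 13!/4! - 13!/5! + 13!/6! - 13!/7! + 13!/8! - 13!/9! + 13!/10! - 13!/11! + 13!/12! - 13!/13!
= 6227020800 - 6227020800 + 3113510400 - 1037836800 + 259459200 - 51891840 + 8648640 - 1235520 + 154440 - 17160 + 1716 - 156 + 13 - 1
= 2290792932

2290792932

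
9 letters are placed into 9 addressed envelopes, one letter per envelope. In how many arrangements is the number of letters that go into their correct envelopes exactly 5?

Choose which 5 of the 9 are fixed: C(9,5) = 126.
The other 4 form a derangement: !4 = 9.
Total: 126 × 9 = 1134.

1134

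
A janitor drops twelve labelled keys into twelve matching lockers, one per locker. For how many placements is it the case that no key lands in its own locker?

176214841

Use !n = (n-1)(!(n-1) + !(n-2)).
!12 = 11·(14684570 + 1334961) = 11·16019531 = 176214841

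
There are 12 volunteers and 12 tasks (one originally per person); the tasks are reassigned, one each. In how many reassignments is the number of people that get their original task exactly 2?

88107426

Pick the 2 fixed positions: C(12,2) = 66 ways.
The remaining 10 must be deranged: !10 = 1334961.
Total: 66 × 1334961 = 88107426.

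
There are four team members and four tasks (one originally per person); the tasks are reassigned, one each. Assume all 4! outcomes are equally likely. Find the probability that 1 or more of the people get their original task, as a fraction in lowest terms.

5/8

Favorable outcomes: Σ_{i≥1} C(4,i)·!(4-i) = 4·2 + 6·1 + 4·0 + 1·1 = 15.
Total outcomes: 4! = 24.
Probability = 15/24 = 5/8.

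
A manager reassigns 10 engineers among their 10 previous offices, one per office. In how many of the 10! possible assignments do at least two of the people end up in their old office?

Sum C(10,i)·!(10-i) for i = 2..10:
  i=2: C(10,2)·!8 = 45·14833 = 667485
  i=3: C(10,3)·!7 = 120·1854 = 222480
  i=4: C(10,4)·!6 = 210·265 = 55650
  i=5: C(10,5)·!5 = 252·44 = 11088
  i=6: C(10,6)·!4 = 210·9 = 1890
  i=7: C(10,7)·!3 = 120·2 = 240
  i=8: C(10,8)·!2 = 45·1 = 45
  i=9: C(10,9)·!1 = 10·0 = 0
  i=10: C(10,10)·!0 = 1·1 = 1
Total = 958879.

958879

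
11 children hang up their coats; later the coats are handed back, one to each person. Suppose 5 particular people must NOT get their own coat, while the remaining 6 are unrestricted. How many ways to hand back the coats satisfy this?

25022880

Let A_j be the event that the j-th constrained one is fixed. By inclusion-exclusion over the 5 events:
Σ_{j=0}^{5} (-1)^j C(5,j)(11-j)!
= C(5,0)·11! - C(5,1)·10! + C(5,2)·9! - C(5,3)·8! + C(5,4)·7! - C(5,5)·6!
= 39916800 - 18144000 + 3628800 - 403200 + 25200 - 720
= 25022880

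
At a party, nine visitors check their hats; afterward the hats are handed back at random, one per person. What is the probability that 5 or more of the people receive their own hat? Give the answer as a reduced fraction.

Favorable outcomes: Σ_{i≥5} C(9,i)·!(9-i) = 126·9 + 84·2 + 36·1 + 9·0 + 1·1 = 1339.
Total outcomes: 9! = 362880.
Probability = 1339/362880 = 1339/362880.

1339/362880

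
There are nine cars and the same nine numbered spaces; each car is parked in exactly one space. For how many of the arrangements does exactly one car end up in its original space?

133497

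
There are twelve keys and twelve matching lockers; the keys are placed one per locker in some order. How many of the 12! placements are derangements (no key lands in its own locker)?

!12 is the nearest integer to 12!/e.
12! = 479001600, and 479001600/e ≈ 176214840.93, so !12 = 176214841.

176214841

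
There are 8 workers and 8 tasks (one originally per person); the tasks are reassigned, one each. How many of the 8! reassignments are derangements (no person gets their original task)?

14833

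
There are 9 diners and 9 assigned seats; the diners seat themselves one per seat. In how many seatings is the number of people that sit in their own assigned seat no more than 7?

362879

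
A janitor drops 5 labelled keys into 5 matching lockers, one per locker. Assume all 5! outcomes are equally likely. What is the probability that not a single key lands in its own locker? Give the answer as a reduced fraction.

11/30

Favorable outcomes: !5 = 44.
Total outcomes: 5! = 120.
Probability = 44/120 = 11/30.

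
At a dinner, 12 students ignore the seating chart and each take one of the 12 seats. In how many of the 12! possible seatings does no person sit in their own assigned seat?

176214841

The subfactorial !12 = [12!/e] (nearest integer).
12! = 479001600, and 479001600/e ≈ 176214840.93, so !12 = 176214841.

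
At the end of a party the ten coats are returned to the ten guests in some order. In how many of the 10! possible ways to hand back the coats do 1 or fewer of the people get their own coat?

# with exactly i fixed is C(10,i)·!(10-i); sum over i=0..1:
  i=0: C(10,0)·!10 = 1·1334961 = 1334961
  i=1: C(10,1)·!9 = 10·133496 = 1334960
Total = 2669921.

2669921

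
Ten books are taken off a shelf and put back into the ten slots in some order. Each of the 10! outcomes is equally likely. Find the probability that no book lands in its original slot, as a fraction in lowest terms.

16481/44800

Favorable outcomes: !10 = 1334961.
Total outcomes: 10! = 3628800.
Probability = 1334961/3628800 = 16481/44800.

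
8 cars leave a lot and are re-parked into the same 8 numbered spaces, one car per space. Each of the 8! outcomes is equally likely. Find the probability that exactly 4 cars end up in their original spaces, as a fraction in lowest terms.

1/64

Favorable outcomes: C(8,4)·!4 = 70·9 = 630.
Total outcomes: 8! = 40320.
Probability = 630/40320 = 1/64.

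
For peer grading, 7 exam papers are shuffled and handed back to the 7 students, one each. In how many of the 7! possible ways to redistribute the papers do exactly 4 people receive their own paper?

Pick the 4 fixed positions: C(7,4) = 35 ways.
The other 3 form a derangement: !3 = 2.
Total: 35 × 2 = 70.

70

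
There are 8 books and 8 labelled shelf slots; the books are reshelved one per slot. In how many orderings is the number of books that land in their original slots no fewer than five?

Sum C(8,i)·!(8-i) for i = 5..8:
  i=5: C(8,5)·!3 = 56·2 = 112
  i=6: C(8,6)·!2 = 28·1 = 28
  i=7: C(8,7)·!1 = 8·0 = 0
  i=8: C(8,8)·!0 = 1·1 = 1
Total = 141.

141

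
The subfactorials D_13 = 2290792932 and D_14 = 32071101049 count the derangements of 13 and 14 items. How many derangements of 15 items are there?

D_15 = (15-1)·(D_14 + D_13) = 14·(32071101049 + 2290792932) = 14·34361893981 = 481066515734.

481066515734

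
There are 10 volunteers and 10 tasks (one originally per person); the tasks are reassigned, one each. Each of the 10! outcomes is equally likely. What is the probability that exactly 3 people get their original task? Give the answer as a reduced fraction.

Favorable outcomes: C(10,3)·!7 = 120·1854 = 222480.
Total outcomes: 10! = 3628800.
Probability = 222480/3628800 = 103/1680.

103/1680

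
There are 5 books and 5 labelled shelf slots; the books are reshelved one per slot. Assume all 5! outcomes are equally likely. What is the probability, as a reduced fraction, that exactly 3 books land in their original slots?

1/12

Favorable outcomes: C(5,3)·!2 = 10·1 = 10.
Total outcomes: 5! = 120.
Probability = 10/120 = 1/12.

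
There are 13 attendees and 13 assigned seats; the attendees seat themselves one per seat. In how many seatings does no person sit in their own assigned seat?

2290792932

!13 = 13! · Σ_{k=0}^{13} (-1)^k/k!
= 13! - 13!/1! + 13!/2! - 13!/3! + 13!/4! - 13!/5! + 13!/6! - 13!/7! + 13!/8! - 13!/9! + 13!/10! - 13!/11! + 13!/12! - 13!/13!
= 6227020800 - 6227020800 + 3113510400 - 1037836800 + 259459200 - 51891840 + 8648640 - 1235520 + 154440 - 17160 + 1716 - 156 + 13 - 1
= 2290792932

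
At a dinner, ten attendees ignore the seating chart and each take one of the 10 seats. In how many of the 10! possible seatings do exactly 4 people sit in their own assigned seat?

55650

Pick the 4 fixed positions: C(10,4) = 210 ways.
The remaining 6 must be deranged: !6 = 265.
Total: 210 × 265 = 55650.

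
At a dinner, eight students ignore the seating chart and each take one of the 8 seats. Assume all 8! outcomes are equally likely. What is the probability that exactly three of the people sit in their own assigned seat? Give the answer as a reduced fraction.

Favorable outcomes: C(8,3)·!5 = 56·44 = 2464.
Total outcomes: 8! = 40320.
Probability = 2464/40320 = 11/180.

11/180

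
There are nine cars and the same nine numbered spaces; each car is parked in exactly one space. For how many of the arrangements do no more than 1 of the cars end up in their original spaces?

Sum C(9,i)·!(9-i) for i = 0..1:
  i=0: C(9,0)·!9 = 1·133496 = 133496
  i=1: C(9,1)·!8 = 9·14833 = 133497
Total = 266993.

266993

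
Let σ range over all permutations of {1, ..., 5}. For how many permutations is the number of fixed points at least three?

11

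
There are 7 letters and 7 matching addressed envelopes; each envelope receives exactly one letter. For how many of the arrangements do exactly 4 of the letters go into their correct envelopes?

70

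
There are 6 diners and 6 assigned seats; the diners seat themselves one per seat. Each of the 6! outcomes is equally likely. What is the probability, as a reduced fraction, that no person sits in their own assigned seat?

Favorable outcomes: !6 = 265.
Total outcomes: 6! = 720.
Probability = 265/720 = 53/144.

53/144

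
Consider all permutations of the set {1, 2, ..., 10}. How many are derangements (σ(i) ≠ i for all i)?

The subfactorial !10 = [10!/e] (nearest integer).
10! = 3628800, and 3628800/e ≈ 1334960.92, so !10 = 1334961.

1334961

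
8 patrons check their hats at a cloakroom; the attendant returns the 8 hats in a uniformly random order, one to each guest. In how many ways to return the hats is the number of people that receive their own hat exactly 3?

Pick the 3 fixed positions: C(8,3) = 56 ways.
The other 5 form a derangement: !5 = 44.
Total: 56 × 44 = 2464.

2464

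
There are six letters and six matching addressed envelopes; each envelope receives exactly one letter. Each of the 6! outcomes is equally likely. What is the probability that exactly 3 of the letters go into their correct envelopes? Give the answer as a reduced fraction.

1/18

Favorable outcomes: C(6,3)·!3 = 20·2 = 40.
Total outcomes: 6! = 720.
Probability = 40/720 = 1/18.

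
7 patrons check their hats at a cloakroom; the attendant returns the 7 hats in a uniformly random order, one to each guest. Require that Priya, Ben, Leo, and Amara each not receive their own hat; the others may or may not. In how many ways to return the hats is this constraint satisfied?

2790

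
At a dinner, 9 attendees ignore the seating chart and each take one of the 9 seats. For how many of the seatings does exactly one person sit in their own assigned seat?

133497

Pick the single fixed position: C(9,1) = 9 ways.
The other 8 form a derangement: !8 = 14833.
Total: 9 × 14833 = 133497.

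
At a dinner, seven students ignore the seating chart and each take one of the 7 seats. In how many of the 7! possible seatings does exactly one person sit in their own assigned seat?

Pick the single fixed position: C(7,1) = 7 ways.
The remaining 6 must be deranged: !6 = 265.
Total: 7 × 265 = 1855.

1855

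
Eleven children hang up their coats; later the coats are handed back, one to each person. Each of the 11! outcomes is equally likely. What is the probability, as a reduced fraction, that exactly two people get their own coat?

Favorable outcomes: C(11,2)·!9 = 55·133496 = 7342280.
Total outcomes: 11! = 39916800.
Probability = 7342280/39916800 = 16687/90720.

16687/90720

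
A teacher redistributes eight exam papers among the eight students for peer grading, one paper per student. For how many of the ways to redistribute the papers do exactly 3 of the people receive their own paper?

2464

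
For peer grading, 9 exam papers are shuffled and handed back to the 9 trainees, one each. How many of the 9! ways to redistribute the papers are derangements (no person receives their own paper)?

133496

!9 is the nearest integer to 9!/e.
9! = 362880, and 362880/e ≈ 133496.09, so !9 = 133496.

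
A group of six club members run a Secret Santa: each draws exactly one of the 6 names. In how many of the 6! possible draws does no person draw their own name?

265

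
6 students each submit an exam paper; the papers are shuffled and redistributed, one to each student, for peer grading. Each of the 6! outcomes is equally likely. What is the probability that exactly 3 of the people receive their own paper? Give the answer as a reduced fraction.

1/18

Favorable outcomes: C(6,3)·!3 = 20·2 = 40.
Total outcomes: 6! = 720.
Probability = 40/720 = 1/18.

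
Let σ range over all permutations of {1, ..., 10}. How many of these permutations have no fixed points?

1334961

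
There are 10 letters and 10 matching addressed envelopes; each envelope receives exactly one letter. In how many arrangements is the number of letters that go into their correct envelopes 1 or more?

Sum C(10,i)·!(10-i) for i = 1..10:
  i=1: C(10,1)·!9 = 10·133496 = 1334960
  i=2: C(10,2)·!8 = 45·14833 = 667485
  i=3: C(10,3)·!7 = 120·1854 = 222480
  i=4: C(10,4)·!6 = 210·265 = 55650
  i=5: C(10,5)·!5 = 252·44 = 11088
  i=6: C(10,6)·!4 = 210·9 = 1890
  i=7: C(10,7)·!3 = 120·2 = 240
  i=8: C(10,8)·!2 = 45·1 = 45
  i=9: C(10,9)·!1 = 10·0 = 0
  i=10: C(10,10)·!0 = 1·1 = 1
Total = 2293839.

2293839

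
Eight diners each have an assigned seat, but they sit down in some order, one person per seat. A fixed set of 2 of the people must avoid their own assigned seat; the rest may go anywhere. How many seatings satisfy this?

Inclusion-exclusion on the 2 forbidden self-matches:
Σ_{j=0}^{2} (-1)^j C(2,j)(8-j)!
= C(2,0)·8! - C(2,1)·7! + C(2,2)·6!
= 40320 - 10080 + 720
= 30960

30960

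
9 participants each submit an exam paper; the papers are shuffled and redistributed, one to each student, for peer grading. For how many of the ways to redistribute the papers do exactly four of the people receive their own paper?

Pick the 4 fixed positions: C(9,4) = 126 ways.
The other 5 form a derangement: !5 = 44.
Total: 126 × 44 = 5544.

5544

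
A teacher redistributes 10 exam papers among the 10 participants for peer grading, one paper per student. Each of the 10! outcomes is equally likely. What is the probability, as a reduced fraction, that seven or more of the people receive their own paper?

Favorable outcomes: Σ_{i≥7} C(10,i)·!(10-i) = 120·2 + 45·1 + 10·0 + 1·1 = 286.
Total outcomes: 10! = 3628800.
Probability = 286/3628800 = 143/1814400.

143/1814400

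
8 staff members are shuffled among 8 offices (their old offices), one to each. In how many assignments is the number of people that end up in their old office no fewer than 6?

Sum C(8,i)·!(8-i) for i = 6..8:
  i=6: C(8,6)·!2 = 28·1 = 28
  i=7: C(8,7)·!1 = 8·0 = 0
  i=8: C(8,8)·!0 = 1·1 = 1
Total = 29.

29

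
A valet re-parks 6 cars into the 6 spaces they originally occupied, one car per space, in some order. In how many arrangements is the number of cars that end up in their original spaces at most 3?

# with exactly i fixed is C(6,i)·!(6-i); sum over i=0..3:
  i=0: C(6,0)·!6 = 1·265 = 265
  i=1: C(6,1)·!5 = 6·44 = 264
  i=2: C(6,2)·!4 = 15·9 = 135
  i=3: C(6,3)·!3 = 20·2 = 40
Total = 704.

704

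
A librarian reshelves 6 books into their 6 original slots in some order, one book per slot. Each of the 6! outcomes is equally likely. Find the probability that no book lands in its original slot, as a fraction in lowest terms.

53/144

Favorable outcomes: !6 = 265.
Total outcomes: 6! = 720.
Probability = 265/720 = 53/144.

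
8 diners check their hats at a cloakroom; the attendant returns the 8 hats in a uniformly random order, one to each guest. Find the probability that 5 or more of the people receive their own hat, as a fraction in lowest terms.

Favorable outcomes: Σ_{i≥5} C(8,i)·!(8-i) = 56·2 + 28·1 + 8·0 + 1·1 = 141.
Total outcomes: 8! = 40320.
Probability = 141/40320 = 47/13440.

47/13440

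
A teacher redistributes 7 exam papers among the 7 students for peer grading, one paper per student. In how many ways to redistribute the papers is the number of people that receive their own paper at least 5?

# with exactly i fixed is C(7,i)·!(7-i); sum over i=5..7:
  i=5: C(7,5)·!2 = 21·1 = 21
  i=6: C(7,6)·!1 = 7·0 = 0
  i=7: C(7,7)·!0 = 1·1 = 1
Total = 22.

22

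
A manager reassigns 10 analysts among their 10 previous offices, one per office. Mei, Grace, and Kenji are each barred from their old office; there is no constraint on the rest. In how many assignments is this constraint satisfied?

2656080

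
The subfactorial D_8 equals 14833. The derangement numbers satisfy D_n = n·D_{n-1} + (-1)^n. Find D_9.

133496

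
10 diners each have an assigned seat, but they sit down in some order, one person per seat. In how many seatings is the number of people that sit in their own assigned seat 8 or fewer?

Sum C(10,i)·!(10-i) for i = 0..8:
  i=0: C(10,0)·!10 = 1·1334961 = 1334961
  i=1: C(10,1)·!9 = 10·133496 = 1334960
  i=2: C(10,2)·!8 = 45·14833 = 667485
  i=3: C(10,3)·!7 = 120·1854 = 222480
  i=4: C(10,4)·!6 = 210·265 = 55650
  i=5: C(10,5)·!5 = 252·44 = 11088
  i=6: C(10,6)·!4 = 210·9 = 1890
  i=7: C(10,7)·!3 = 120·2 = 240
  i=8: C(10,8)·!2 = 45·1 = 45
Total = 3628799.

3628799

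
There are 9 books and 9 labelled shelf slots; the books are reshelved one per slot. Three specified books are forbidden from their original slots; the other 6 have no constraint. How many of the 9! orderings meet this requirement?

256320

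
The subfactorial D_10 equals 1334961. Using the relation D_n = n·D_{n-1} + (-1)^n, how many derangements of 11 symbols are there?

14684570

D_11 = 11·1334961 - 1 = 14684570.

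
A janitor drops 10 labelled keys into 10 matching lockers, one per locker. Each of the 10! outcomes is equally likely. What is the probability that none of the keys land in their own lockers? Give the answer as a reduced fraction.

Favorable outcomes: !10 = 1334961.
Total outcomes: 10! = 3628800.
Probability = 1334961/3628800 = 16481/44800.

16481/44800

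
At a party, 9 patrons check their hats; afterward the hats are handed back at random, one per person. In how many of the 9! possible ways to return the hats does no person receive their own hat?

The number of derangements of 9 is !9 = Σ_{k=0}^{9} (-1)^k·9!/k!
= 9! - 9!/1! + 9!/2! - 9!/3! + 9!/4! - 9!/5! + 9!/6! - 9!/7! + 9!/8! - 9!/9!
= 362880 - 362880 + 181440 - 60480 + 15120 - 3024 + 504 - 72 + 9 - 1
= 133496

133496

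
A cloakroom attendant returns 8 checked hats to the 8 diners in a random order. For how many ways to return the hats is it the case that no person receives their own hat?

14833

The subfactorial !8 = [8!/e] (nearest integer).
8! = 40320, and 40320/e ≈ 14832.90, so !8 = 14833.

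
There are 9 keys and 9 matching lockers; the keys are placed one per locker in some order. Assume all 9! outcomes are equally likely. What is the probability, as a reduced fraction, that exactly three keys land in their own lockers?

Favorable outcomes: C(9,3)·!6 = 84·265 = 22260.
Total outcomes: 9! = 362880.
Probability = 22260/362880 = 53/864.

53/864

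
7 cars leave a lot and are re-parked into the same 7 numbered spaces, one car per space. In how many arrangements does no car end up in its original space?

Use !n = (n-1)(!(n-1) + !(n-2)).
!7 = 6·(265 + 44) = 6·309 = 1854

1854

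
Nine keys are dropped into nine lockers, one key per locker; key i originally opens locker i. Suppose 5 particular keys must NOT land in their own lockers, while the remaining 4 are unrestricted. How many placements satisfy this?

Let A_j be the event that the j-th constrained one is fixed. By inclusion-exclusion over the 5 events:
Σ_{j=0}^{5} (-1)^j C(5,j)(9-j)!
= C(5,0)·9! - C(5,1)·8! + C(5,2)·7! - C(5,3)·6! + C(5,4)·5! - C(5,5)·4!
= 362880 - 201600 + 50400 - 7200 + 600 - 24
= 205056

205056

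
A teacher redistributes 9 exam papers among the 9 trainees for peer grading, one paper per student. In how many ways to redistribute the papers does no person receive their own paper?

133496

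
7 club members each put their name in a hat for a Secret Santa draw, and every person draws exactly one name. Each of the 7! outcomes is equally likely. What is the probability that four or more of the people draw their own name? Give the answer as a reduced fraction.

23/1260

Favorable outcomes: Σ_{i≥4} C(7,i)·!(7-i) = 35·2 + 21·1 + 7·0 + 1·1 = 92.
Total outcomes: 7! = 5040.
Probability = 92/5040 = 23/1260.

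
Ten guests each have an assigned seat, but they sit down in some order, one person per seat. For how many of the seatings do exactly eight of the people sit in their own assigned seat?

Choose which 8 of the 10 are fixed: C(10,8) = 45.
The other 2 form a derangement: !2 = 1.
Total: 45 × 1 = 45.

45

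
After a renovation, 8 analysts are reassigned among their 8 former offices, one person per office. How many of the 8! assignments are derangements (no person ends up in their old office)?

14833

!8 = 8! · Σ_{k=0}^{8} (-1)^k/k!
= 8! - 8!/1! + 8!/2! - 8!/3! + 8!/4! - 8!/5! + 8!/6! - 8!/7! + 8!/8!
= 40320 - 40320 + 20160 - 6720 + 1680 - 336 + 56 - 8 + 1
= 14833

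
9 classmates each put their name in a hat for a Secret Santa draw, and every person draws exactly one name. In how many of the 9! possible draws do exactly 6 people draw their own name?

168

Choose which 6 of the 9 are fixed: C(9,6) = 84.
The remaining 3 must be deranged: !3 = 2.
Total: 84 × 2 = 168.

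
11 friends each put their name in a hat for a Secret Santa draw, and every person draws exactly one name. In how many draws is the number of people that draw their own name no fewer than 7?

3356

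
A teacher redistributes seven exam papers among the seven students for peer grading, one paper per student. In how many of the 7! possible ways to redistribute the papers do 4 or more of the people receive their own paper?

92

Sum C(7,i)·!(7-i) for i = 4..7:
  i=4: C(7,4)·!3 = 35·2 = 70
  i=5: C(7,5)·!2 = 21·1 = 21
  i=6: C(7,6)·!1 = 7·0 = 0
  i=7: C(7,7)·!0 = 1·1 = 1
Total = 92.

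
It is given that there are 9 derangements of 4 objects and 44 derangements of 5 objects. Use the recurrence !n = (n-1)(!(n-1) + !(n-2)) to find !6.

265

!6 = (6-1)·(!5 + !4) = 5·(44 + 9) = 5·53 = 265.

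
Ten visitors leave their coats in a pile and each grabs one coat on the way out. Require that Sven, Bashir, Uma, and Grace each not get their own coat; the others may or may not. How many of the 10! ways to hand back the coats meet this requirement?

2399760

Let A_j be the event that the j-th constrained one is fixed. By inclusion-exclusion over the 4 events:
Σ_{j=0}^{4} (-1)^j C(4,j)(10-j)!
= C(4,0)·10! - C(4,1)·9! + C(4,2)·8! - C(4,3)·7! + C(4,4)·6!
= 3628800 - 1451520 + 241920 - 20160 + 720
= 2399760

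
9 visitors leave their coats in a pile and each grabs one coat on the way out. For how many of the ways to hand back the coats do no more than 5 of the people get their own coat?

362675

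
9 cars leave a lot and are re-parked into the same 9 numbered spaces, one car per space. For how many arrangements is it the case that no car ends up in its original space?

133496

Use !n = (n-1)(!(n-1) + !(n-2)).
!9 = 8·(14833 + 1854) = 8·16687 = 133496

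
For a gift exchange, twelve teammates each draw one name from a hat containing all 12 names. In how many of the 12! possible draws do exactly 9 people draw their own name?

Choose which 9 of the 12 are fixed: C(12,9) = 220.
The other 3 form a derangement: !3 = 2.
Total: 220 × 2 = 440.

440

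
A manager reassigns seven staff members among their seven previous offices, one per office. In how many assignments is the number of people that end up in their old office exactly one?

1855

Choose which one of the 7 is fixed: C(7,1) = 7.
The remaining 6 must be deranged: !6 = 265.
Total: 7 × 265 = 1855.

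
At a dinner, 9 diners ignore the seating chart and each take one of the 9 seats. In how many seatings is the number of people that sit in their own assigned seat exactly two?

Pick the 2 fixed positions: C(9,2) = 36 ways.
The other 7 form a derangement: !7 = 1854.
Total: 36 × 1854 = 66744.

66744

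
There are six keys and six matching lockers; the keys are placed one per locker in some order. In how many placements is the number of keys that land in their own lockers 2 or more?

191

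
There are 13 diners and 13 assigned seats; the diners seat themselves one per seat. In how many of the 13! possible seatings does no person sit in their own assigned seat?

2290792932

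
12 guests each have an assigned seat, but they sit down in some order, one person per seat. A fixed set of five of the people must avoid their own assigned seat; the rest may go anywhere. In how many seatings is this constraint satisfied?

Let A_j be the event that the j-th constrained one is fixed. By inclusion-exclusion over the 5 events:
Σ_{j=0}^{5} (-1)^j C(5,j)(12-j)!
= C(5,0)·12! - C(5,1)·11! + C(5,2)·10! - C(5,3)·9! + C(5,4)·8! - C(5,5)·7!
= 479001600 - 199584000 + 36288000 - 3628800 + 201600 - 5040
= 312273360

312273360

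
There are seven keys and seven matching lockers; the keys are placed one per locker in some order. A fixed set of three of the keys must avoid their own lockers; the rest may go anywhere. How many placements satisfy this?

3216

Let A_j be the event that the j-th constrained one is fixed. By inclusion-exclusion over the 3 events:
Σ_{j=0}^{3} (-1)^j C(3,j)(7-j)!
= C(3,0)·7! - C(3,1)·6! + C(3,2)·5! - C(3,3)·4!
= 5040 - 2160 + 360 - 24
= 3216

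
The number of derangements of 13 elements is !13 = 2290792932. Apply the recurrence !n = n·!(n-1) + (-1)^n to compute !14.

32071101049

!14 = 14·2290792932 + 1 = 32071101049.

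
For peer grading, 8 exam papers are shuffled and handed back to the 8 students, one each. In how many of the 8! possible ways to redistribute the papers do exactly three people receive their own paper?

2464

Pick the 3 fixed positions: C(8,3) = 56 ways.
The other 5 form a derangement: !5 = 44.
Total: 56 × 44 = 2464.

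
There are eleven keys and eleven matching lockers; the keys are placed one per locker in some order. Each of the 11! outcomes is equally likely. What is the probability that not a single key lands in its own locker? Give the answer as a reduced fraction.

1468457/3991680

Favorable outcomes: !11 = 14684570.
Total outcomes: 11! = 39916800.
Probability = 14684570/39916800 = 1468457/3991680.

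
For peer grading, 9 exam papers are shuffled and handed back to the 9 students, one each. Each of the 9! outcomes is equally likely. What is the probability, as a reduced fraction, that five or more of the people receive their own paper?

Favorable outcomes: Σ_{i≥5} C(9,i)·!(9-i) = 126·9 + 84·2 + 36·1 + 9·0 + 1·1 = 1339.
Total outcomes: 9! = 362880.
Probability = 1339/362880 = 1339/362880.

1339/362880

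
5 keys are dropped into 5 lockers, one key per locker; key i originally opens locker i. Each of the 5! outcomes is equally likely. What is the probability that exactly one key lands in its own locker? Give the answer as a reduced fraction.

Favorable outcomes: C(5,1)·!4 = 5·9 = 45.
Total outcomes: 5! = 120.
Probability = 45/120 = 3/8.

3/8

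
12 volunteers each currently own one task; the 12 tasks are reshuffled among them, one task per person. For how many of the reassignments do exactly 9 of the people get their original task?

440

Choose which 9 of the 12 are fixed: C(12,9) = 220.
The remaining 3 must be deranged: !3 = 2.
Total: 220 × 2 = 440.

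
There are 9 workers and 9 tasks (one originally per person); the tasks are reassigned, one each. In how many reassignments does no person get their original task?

133496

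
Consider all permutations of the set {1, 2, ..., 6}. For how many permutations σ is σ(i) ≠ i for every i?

!6 is the nearest integer to 6!/e.
6! = 720, and 720/e ≈ 264.87, so !6 = 265.

265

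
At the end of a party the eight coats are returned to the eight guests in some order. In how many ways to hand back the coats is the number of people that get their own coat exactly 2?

Pick the 2 fixed positions: C(8,2) = 28 ways.
The remaining 6 must be deranged: !6 = 265.
Total: 28 × 265 = 7420.

7420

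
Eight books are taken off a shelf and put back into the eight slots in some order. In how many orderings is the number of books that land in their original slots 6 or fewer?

40319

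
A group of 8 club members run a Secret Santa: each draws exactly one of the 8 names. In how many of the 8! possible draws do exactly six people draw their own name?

Choose which 6 of the 8 are fixed: C(8,6) = 28.
The remaining 2 must be deranged: !2 = 1.
Total: 28 × 1 = 28.

28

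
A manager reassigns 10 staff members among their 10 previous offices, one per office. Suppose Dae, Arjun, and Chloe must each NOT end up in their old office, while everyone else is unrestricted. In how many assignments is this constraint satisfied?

Inclusion-exclusion on the 3 forbidden self-matches:
Σ_{j=0}^{3} (-1)^j C(3,j)(10-j)!
= C(3,0)·10! - C(3,1)·9! + C(3,2)·8! - C(3,3)·7!
= 3628800 - 1088640 + 120960 - 5040
= 2656080

2656080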